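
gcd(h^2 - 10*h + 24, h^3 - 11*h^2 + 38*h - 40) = h - 4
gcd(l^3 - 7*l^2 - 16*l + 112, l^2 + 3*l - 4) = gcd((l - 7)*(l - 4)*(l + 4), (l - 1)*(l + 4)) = l + 4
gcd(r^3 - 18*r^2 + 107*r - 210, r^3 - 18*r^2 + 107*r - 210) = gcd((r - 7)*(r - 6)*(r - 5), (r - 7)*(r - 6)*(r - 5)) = r^3 - 18*r^2 + 107*r - 210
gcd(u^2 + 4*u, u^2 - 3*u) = u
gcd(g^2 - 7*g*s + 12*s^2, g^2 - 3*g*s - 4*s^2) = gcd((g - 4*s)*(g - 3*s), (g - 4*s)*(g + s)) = -g + 4*s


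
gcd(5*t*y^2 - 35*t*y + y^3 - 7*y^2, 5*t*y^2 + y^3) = 5*t*y + y^2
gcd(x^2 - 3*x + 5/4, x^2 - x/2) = x - 1/2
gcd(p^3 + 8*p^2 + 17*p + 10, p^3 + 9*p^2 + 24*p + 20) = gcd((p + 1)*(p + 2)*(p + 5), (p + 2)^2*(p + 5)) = p^2 + 7*p + 10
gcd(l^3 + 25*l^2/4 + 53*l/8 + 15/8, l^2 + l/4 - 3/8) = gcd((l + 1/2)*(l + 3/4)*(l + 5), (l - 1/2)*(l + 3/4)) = l + 3/4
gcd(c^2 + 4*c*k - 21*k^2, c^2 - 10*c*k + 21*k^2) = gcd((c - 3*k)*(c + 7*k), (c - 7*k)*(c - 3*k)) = c - 3*k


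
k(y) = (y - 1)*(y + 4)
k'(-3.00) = -3.00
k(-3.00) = -4.00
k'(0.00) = 3.00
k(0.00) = -4.00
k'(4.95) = 12.90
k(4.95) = 35.35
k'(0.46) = 3.92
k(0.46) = -2.41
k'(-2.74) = -2.48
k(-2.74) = -4.71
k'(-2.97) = -2.94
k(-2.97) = -4.09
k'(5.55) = 14.10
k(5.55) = 43.45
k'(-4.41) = -5.82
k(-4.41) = 2.22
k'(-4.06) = -5.12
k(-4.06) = 0.30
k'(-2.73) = -2.46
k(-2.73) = -4.74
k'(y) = 2*y + 3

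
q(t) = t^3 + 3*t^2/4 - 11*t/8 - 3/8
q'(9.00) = 255.12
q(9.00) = 777.00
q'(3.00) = 30.12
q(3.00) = 29.25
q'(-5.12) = 69.59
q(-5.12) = -107.89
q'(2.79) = 26.16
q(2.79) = 23.34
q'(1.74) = 10.32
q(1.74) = 4.77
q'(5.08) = 83.66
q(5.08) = 143.09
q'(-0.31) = -1.55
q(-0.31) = 0.09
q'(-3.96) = 39.73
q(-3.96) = -45.27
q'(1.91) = 12.43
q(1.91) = 6.70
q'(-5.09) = 68.71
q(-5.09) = -105.82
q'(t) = 3*t^2 + 3*t/2 - 11/8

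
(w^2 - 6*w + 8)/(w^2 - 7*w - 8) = (-w^2 + 6*w - 8)/(-w^2 + 7*w + 8)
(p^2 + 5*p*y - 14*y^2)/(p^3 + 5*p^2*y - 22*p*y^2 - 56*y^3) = (-p + 2*y)/(-p^2 + 2*p*y + 8*y^2)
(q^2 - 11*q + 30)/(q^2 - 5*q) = (q - 6)/q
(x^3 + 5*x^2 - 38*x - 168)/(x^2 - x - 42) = (-x^3 - 5*x^2 + 38*x + 168)/(-x^2 + x + 42)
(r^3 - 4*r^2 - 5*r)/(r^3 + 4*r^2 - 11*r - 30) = r*(r^2 - 4*r - 5)/(r^3 + 4*r^2 - 11*r - 30)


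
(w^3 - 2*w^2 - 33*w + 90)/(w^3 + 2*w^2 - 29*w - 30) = (w - 3)/(w + 1)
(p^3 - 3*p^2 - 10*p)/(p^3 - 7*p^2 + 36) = p*(p - 5)/(p^2 - 9*p + 18)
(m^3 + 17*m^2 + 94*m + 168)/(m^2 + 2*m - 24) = (m^2 + 11*m + 28)/(m - 4)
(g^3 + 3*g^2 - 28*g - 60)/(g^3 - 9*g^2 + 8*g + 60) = (g + 6)/(g - 6)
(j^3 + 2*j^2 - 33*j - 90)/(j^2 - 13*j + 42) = (j^2 + 8*j + 15)/(j - 7)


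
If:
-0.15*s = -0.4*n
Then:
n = 0.375*s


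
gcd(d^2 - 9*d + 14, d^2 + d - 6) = d - 2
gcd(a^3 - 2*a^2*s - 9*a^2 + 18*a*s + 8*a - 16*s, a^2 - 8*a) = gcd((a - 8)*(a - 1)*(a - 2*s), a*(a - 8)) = a - 8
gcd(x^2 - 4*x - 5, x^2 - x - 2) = x + 1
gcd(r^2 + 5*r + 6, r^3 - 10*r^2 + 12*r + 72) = r + 2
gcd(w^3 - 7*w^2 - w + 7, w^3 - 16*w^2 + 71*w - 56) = w^2 - 8*w + 7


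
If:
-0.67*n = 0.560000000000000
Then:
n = -0.84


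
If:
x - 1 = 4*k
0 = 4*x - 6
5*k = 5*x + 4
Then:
No Solution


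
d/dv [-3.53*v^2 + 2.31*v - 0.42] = 2.31 - 7.06*v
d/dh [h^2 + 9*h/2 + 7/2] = 2*h + 9/2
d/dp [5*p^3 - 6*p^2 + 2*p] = 15*p^2 - 12*p + 2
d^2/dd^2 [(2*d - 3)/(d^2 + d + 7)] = 2*((1 - 6*d)*(d^2 + d + 7) + (2*d - 3)*(2*d + 1)^2)/(d^2 + d + 7)^3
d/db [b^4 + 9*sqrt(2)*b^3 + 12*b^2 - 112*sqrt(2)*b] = 4*b^3 + 27*sqrt(2)*b^2 + 24*b - 112*sqrt(2)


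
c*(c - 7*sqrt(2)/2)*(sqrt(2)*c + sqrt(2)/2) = sqrt(2)*c^3 - 7*c^2 + sqrt(2)*c^2/2 - 7*c/2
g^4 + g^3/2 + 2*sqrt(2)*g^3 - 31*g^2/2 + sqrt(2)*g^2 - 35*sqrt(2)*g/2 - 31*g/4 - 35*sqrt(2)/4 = (g - 5*sqrt(2)/2)*(g + 7*sqrt(2)/2)*(sqrt(2)*g/2 + 1)*(sqrt(2)*g + sqrt(2)/2)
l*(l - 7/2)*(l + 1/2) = l^3 - 3*l^2 - 7*l/4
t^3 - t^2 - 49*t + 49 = (t - 7)*(t - 1)*(t + 7)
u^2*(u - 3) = u^3 - 3*u^2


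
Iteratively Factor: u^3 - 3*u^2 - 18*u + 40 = (u - 5)*(u^2 + 2*u - 8) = (u - 5)*(u + 4)*(u - 2)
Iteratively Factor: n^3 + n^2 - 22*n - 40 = (n - 5)*(n^2 + 6*n + 8) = (n - 5)*(n + 4)*(n + 2)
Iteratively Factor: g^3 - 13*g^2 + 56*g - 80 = (g - 4)*(g^2 - 9*g + 20) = (g - 5)*(g - 4)*(g - 4)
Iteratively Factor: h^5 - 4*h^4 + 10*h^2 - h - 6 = (h + 1)*(h^4 - 5*h^3 + 5*h^2 + 5*h - 6) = (h + 1)^2*(h^3 - 6*h^2 + 11*h - 6) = (h - 1)*(h + 1)^2*(h^2 - 5*h + 6) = (h - 2)*(h - 1)*(h + 1)^2*(h - 3)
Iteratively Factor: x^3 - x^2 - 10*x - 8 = (x + 2)*(x^2 - 3*x - 4) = (x - 4)*(x + 2)*(x + 1)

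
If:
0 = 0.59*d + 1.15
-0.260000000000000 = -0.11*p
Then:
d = -1.95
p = 2.36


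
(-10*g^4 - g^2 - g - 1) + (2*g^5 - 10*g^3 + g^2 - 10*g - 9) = 2*g^5 - 10*g^4 - 10*g^3 - 11*g - 10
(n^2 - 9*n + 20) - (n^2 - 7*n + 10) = 10 - 2*n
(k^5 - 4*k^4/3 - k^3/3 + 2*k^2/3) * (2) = 2*k^5 - 8*k^4/3 - 2*k^3/3 + 4*k^2/3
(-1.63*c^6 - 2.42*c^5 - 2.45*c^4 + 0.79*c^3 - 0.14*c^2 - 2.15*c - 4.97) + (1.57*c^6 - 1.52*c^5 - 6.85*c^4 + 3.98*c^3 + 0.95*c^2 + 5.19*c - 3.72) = -0.0599999999999998*c^6 - 3.94*c^5 - 9.3*c^4 + 4.77*c^3 + 0.81*c^2 + 3.04*c - 8.69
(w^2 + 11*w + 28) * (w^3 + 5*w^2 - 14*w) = w^5 + 16*w^4 + 69*w^3 - 14*w^2 - 392*w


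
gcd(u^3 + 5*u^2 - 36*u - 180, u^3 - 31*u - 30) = u^2 - u - 30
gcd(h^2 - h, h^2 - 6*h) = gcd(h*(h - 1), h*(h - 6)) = h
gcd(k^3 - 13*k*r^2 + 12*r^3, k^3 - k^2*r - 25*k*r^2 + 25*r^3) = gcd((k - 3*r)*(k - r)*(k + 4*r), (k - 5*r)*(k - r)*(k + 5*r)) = -k + r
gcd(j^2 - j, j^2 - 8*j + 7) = j - 1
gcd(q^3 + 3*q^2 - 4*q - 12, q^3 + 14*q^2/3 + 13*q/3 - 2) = q^2 + 5*q + 6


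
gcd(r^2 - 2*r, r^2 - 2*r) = r^2 - 2*r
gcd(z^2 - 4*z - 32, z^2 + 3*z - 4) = z + 4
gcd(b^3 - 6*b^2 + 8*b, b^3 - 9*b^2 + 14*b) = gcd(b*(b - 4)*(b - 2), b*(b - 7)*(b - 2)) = b^2 - 2*b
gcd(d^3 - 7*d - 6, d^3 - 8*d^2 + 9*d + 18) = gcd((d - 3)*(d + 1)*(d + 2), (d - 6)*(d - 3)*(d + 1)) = d^2 - 2*d - 3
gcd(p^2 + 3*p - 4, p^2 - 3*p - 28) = p + 4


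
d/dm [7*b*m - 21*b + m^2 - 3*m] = 7*b + 2*m - 3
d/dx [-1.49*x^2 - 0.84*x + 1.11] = -2.98*x - 0.84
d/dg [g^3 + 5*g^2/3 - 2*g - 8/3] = 3*g^2 + 10*g/3 - 2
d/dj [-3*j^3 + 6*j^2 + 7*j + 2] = -9*j^2 + 12*j + 7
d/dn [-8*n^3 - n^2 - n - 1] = -24*n^2 - 2*n - 1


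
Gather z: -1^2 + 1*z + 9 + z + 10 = 2*z + 18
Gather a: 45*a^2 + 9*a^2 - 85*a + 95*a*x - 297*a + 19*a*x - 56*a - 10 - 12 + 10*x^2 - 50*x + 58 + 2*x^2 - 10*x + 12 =54*a^2 + a*(114*x - 438) + 12*x^2 - 60*x + 48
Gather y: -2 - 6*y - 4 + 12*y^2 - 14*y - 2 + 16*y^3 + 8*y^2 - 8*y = 16*y^3 + 20*y^2 - 28*y - 8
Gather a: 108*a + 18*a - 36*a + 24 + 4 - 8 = 90*a + 20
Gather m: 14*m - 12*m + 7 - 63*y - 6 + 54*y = 2*m - 9*y + 1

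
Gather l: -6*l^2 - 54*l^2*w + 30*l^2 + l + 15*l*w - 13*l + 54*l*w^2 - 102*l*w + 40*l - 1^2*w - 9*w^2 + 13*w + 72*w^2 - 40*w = l^2*(24 - 54*w) + l*(54*w^2 - 87*w + 28) + 63*w^2 - 28*w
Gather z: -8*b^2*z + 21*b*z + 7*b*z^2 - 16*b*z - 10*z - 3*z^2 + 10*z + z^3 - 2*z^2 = z^3 + z^2*(7*b - 5) + z*(-8*b^2 + 5*b)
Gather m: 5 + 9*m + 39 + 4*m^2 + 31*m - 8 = 4*m^2 + 40*m + 36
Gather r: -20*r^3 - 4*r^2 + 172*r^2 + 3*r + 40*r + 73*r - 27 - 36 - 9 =-20*r^3 + 168*r^2 + 116*r - 72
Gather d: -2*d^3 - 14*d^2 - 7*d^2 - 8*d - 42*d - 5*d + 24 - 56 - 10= -2*d^3 - 21*d^2 - 55*d - 42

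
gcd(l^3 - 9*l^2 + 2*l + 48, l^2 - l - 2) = 1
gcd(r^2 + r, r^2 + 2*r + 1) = r + 1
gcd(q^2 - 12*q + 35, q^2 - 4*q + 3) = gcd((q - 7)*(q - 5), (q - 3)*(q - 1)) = 1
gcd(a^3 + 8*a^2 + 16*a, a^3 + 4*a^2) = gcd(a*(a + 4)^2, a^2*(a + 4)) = a^2 + 4*a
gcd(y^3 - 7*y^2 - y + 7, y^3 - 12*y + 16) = 1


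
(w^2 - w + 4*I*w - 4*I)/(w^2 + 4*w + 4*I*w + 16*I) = (w - 1)/(w + 4)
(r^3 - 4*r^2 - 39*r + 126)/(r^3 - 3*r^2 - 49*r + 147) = (r + 6)/(r + 7)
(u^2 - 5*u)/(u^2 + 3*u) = (u - 5)/(u + 3)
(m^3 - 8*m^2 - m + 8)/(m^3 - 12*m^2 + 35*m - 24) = (m + 1)/(m - 3)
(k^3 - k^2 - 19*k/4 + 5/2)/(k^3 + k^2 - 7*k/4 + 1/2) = (2*k - 5)/(2*k - 1)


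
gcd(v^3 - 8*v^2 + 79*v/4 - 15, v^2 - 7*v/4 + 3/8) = v - 3/2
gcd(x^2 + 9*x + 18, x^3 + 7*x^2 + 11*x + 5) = 1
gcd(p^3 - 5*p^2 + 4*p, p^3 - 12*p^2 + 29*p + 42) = 1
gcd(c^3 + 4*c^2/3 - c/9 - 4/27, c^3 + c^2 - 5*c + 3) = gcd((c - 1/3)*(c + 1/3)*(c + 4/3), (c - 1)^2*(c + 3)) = 1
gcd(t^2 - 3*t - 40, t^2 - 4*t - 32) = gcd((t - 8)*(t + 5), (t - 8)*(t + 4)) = t - 8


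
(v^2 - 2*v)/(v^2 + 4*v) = (v - 2)/(v + 4)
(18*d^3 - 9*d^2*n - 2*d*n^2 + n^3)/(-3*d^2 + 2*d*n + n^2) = (-6*d^2 + 5*d*n - n^2)/(d - n)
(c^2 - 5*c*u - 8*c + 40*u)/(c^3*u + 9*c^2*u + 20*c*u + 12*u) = (c^2 - 5*c*u - 8*c + 40*u)/(u*(c^3 + 9*c^2 + 20*c + 12))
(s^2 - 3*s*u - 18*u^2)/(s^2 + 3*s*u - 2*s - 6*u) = (s - 6*u)/(s - 2)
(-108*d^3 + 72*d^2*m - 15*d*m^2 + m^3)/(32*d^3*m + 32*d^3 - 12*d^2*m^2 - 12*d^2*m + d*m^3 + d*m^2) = (-108*d^3 + 72*d^2*m - 15*d*m^2 + m^3)/(d*(32*d^2*m + 32*d^2 - 12*d*m^2 - 12*d*m + m^3 + m^2))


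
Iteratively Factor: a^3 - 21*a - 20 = (a + 4)*(a^2 - 4*a - 5) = (a + 1)*(a + 4)*(a - 5)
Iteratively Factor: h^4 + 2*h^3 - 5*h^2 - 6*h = (h + 1)*(h^3 + h^2 - 6*h) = (h + 1)*(h + 3)*(h^2 - 2*h) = h*(h + 1)*(h + 3)*(h - 2)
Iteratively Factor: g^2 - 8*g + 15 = (g - 3)*(g - 5)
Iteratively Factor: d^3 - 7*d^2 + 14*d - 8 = (d - 2)*(d^2 - 5*d + 4) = (d - 4)*(d - 2)*(d - 1)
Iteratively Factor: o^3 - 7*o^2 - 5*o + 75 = (o - 5)*(o^2 - 2*o - 15) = (o - 5)*(o + 3)*(o - 5)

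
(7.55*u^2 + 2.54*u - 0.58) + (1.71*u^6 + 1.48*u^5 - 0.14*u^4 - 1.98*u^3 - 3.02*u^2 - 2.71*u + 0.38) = 1.71*u^6 + 1.48*u^5 - 0.14*u^4 - 1.98*u^3 + 4.53*u^2 - 0.17*u - 0.2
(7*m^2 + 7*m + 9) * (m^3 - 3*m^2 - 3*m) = 7*m^5 - 14*m^4 - 33*m^3 - 48*m^2 - 27*m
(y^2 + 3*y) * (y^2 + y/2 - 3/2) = y^4 + 7*y^3/2 - 9*y/2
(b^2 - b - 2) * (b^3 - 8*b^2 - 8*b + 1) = b^5 - 9*b^4 - 2*b^3 + 25*b^2 + 15*b - 2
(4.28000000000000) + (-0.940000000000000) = 3.34000000000000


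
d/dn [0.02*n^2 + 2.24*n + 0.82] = 0.04*n + 2.24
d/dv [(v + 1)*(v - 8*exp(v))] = v - (v + 1)*(8*exp(v) - 1) - 8*exp(v)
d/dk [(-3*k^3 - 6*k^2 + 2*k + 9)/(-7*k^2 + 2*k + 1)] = (21*k^4 - 12*k^3 - 7*k^2 + 114*k - 16)/(49*k^4 - 28*k^3 - 10*k^2 + 4*k + 1)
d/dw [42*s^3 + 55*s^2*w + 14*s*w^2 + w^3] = 55*s^2 + 28*s*w + 3*w^2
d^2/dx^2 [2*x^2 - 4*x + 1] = 4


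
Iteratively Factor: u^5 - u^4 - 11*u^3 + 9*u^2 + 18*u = (u - 2)*(u^4 + u^3 - 9*u^2 - 9*u) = (u - 2)*(u + 1)*(u^3 - 9*u) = (u - 3)*(u - 2)*(u + 1)*(u^2 + 3*u) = (u - 3)*(u - 2)*(u + 1)*(u + 3)*(u)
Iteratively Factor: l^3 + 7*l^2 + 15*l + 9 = (l + 3)*(l^2 + 4*l + 3) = (l + 3)^2*(l + 1)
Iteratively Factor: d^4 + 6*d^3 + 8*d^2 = (d)*(d^3 + 6*d^2 + 8*d) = d*(d + 4)*(d^2 + 2*d) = d*(d + 2)*(d + 4)*(d)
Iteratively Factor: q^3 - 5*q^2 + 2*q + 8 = (q - 2)*(q^2 - 3*q - 4) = (q - 4)*(q - 2)*(q + 1)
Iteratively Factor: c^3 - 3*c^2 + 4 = (c - 2)*(c^2 - c - 2) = (c - 2)*(c + 1)*(c - 2)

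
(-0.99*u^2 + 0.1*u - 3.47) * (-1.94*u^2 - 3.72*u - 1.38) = 1.9206*u^4 + 3.4888*u^3 + 7.726*u^2 + 12.7704*u + 4.7886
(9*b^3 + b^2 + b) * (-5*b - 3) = -45*b^4 - 32*b^3 - 8*b^2 - 3*b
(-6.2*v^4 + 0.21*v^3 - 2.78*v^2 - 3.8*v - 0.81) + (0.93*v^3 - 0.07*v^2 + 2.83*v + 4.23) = -6.2*v^4 + 1.14*v^3 - 2.85*v^2 - 0.97*v + 3.42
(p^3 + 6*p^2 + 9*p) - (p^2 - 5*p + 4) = p^3 + 5*p^2 + 14*p - 4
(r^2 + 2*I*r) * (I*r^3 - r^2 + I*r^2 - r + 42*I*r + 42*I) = I*r^5 - 3*r^4 + I*r^4 - 3*r^3 + 40*I*r^3 - 84*r^2 + 40*I*r^2 - 84*r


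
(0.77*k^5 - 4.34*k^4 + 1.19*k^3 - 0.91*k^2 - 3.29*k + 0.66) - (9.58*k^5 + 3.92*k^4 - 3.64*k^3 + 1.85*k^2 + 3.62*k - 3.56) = -8.81*k^5 - 8.26*k^4 + 4.83*k^3 - 2.76*k^2 - 6.91*k + 4.22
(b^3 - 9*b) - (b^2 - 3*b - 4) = b^3 - b^2 - 6*b + 4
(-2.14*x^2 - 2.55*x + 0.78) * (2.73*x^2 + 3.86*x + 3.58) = -5.8422*x^4 - 15.2219*x^3 - 15.3748*x^2 - 6.1182*x + 2.7924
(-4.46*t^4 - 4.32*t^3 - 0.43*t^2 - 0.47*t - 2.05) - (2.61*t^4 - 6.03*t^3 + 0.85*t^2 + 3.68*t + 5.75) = -7.07*t^4 + 1.71*t^3 - 1.28*t^2 - 4.15*t - 7.8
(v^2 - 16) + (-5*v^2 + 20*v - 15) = -4*v^2 + 20*v - 31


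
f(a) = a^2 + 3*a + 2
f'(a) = 2*a + 3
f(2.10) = 12.71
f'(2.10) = 7.20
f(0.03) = 2.09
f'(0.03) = 3.06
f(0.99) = 5.95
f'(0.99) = 4.98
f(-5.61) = 16.64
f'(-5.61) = -8.22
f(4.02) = 30.22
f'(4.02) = 11.04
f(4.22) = 32.47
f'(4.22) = 11.44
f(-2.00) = 0.00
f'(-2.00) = -1.00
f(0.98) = 5.90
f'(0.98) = 4.96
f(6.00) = 56.00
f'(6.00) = 15.00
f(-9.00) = 56.00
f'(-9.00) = -15.00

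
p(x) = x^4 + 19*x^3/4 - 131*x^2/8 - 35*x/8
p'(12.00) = 8566.62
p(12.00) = 26533.50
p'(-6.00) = -158.88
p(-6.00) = -293.25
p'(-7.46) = -627.67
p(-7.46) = 246.43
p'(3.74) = 281.72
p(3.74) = 198.73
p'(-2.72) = 109.64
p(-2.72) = -150.10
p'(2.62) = 79.58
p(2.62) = 8.68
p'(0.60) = -18.03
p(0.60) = -7.36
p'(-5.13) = -1.37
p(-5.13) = -357.19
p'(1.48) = -8.66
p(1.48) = -22.15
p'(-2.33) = 98.70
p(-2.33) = -109.32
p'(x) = 4*x^3 + 57*x^2/4 - 131*x/4 - 35/8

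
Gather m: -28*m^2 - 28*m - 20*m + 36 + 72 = -28*m^2 - 48*m + 108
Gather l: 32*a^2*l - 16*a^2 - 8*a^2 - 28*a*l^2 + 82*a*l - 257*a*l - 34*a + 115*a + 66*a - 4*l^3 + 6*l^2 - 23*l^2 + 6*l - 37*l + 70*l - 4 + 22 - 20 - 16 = -24*a^2 + 147*a - 4*l^3 + l^2*(-28*a - 17) + l*(32*a^2 - 175*a + 39) - 18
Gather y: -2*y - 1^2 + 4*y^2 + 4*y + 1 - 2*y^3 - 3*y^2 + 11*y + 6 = -2*y^3 + y^2 + 13*y + 6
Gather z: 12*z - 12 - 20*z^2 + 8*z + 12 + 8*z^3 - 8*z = 8*z^3 - 20*z^2 + 12*z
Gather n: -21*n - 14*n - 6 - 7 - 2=-35*n - 15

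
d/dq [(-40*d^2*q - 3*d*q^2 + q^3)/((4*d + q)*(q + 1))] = (q*(4*d + q)*(40*d^2 + 3*d*q - q^2) + q*(q + 1)*(40*d^2 + 3*d*q - q^2) + (4*d + q)*(q + 1)*(-40*d^2 - 6*d*q + 3*q^2))/((4*d + q)^2*(q + 1)^2)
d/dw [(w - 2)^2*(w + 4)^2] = 4*(w - 2)*(w + 1)*(w + 4)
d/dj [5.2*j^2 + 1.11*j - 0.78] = 10.4*j + 1.11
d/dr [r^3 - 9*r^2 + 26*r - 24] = 3*r^2 - 18*r + 26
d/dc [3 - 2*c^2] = -4*c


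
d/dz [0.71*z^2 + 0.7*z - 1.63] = 1.42*z + 0.7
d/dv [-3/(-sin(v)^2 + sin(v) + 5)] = 3*(1 - 2*sin(v))*cos(v)/(sin(v) + cos(v)^2 + 4)^2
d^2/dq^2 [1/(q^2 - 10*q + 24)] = 2*(-q^2 + 10*q + 4*(q - 5)^2 - 24)/(q^2 - 10*q + 24)^3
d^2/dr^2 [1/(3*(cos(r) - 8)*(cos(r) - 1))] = (-4*sin(r)^4 + 51*sin(r)^2 - 423*cos(r)/4 + 27*cos(3*r)/4 + 99)/(3*(cos(r) - 8)^3*(cos(r) - 1)^3)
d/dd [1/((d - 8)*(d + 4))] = 2*(2 - d)/(d^4 - 8*d^3 - 48*d^2 + 256*d + 1024)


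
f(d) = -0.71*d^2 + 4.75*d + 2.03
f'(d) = 4.75 - 1.42*d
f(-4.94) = -38.76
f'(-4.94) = 11.76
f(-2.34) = -12.97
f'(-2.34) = 8.07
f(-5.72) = -48.37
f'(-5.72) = 12.87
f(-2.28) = -12.49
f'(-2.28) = 7.99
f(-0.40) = 0.02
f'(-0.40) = 5.32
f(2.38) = 9.31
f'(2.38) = 1.37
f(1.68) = 8.01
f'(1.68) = 2.36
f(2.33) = 9.24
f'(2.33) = 1.44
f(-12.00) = -157.21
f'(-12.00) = 21.79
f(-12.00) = -157.21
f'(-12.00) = 21.79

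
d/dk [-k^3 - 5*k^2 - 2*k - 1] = -3*k^2 - 10*k - 2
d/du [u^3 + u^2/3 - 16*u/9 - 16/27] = 3*u^2 + 2*u/3 - 16/9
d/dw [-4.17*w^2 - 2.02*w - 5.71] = -8.34*w - 2.02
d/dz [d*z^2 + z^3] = z*(2*d + 3*z)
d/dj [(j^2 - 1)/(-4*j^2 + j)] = (j^2 - 8*j + 1)/(j^2*(16*j^2 - 8*j + 1))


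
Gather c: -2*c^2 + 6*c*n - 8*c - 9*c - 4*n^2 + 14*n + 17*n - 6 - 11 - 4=-2*c^2 + c*(6*n - 17) - 4*n^2 + 31*n - 21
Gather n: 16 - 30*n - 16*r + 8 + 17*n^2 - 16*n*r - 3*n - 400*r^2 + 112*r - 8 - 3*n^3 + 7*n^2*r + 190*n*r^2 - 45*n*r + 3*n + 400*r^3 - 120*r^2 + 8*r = -3*n^3 + n^2*(7*r + 17) + n*(190*r^2 - 61*r - 30) + 400*r^3 - 520*r^2 + 104*r + 16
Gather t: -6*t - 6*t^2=-6*t^2 - 6*t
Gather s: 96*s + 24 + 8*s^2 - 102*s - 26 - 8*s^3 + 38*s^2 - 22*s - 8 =-8*s^3 + 46*s^2 - 28*s - 10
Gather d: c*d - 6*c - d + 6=-6*c + d*(c - 1) + 6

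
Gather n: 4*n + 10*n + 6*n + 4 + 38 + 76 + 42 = 20*n + 160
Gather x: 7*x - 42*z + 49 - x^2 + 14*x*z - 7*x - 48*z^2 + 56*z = -x^2 + 14*x*z - 48*z^2 + 14*z + 49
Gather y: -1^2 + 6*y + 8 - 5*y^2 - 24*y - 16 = -5*y^2 - 18*y - 9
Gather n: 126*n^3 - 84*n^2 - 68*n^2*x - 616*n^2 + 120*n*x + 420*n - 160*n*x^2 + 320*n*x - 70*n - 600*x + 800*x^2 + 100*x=126*n^3 + n^2*(-68*x - 700) + n*(-160*x^2 + 440*x + 350) + 800*x^2 - 500*x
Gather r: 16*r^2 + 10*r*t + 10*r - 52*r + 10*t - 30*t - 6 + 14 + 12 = 16*r^2 + r*(10*t - 42) - 20*t + 20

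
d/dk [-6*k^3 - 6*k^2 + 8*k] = -18*k^2 - 12*k + 8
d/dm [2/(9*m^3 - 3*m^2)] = 2*(2 - 9*m)/(3*m^3*(3*m - 1)^2)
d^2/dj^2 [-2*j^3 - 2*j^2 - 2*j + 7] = -12*j - 4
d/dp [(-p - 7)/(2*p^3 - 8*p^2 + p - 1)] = (-2*p^3 + 8*p^2 - p + (p + 7)*(6*p^2 - 16*p + 1) + 1)/(2*p^3 - 8*p^2 + p - 1)^2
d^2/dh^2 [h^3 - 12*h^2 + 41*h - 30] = 6*h - 24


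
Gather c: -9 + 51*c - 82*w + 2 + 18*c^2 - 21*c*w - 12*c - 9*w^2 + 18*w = 18*c^2 + c*(39 - 21*w) - 9*w^2 - 64*w - 7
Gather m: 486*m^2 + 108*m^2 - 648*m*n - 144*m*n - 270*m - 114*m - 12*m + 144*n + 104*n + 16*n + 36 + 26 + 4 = 594*m^2 + m*(-792*n - 396) + 264*n + 66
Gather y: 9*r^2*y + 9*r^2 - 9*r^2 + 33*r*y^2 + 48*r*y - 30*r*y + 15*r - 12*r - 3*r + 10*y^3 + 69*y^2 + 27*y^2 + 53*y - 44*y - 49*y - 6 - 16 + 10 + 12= 10*y^3 + y^2*(33*r + 96) + y*(9*r^2 + 18*r - 40)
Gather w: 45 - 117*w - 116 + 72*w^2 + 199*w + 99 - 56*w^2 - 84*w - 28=16*w^2 - 2*w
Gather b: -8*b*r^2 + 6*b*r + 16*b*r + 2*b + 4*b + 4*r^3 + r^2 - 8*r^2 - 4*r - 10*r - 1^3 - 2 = b*(-8*r^2 + 22*r + 6) + 4*r^3 - 7*r^2 - 14*r - 3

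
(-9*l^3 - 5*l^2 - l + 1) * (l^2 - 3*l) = -9*l^5 + 22*l^4 + 14*l^3 + 4*l^2 - 3*l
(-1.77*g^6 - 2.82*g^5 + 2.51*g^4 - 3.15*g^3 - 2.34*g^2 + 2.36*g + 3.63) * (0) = 0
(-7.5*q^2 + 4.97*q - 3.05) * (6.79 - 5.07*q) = 38.025*q^3 - 76.1229*q^2 + 49.2098*q - 20.7095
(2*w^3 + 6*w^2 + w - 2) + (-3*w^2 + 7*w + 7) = 2*w^3 + 3*w^2 + 8*w + 5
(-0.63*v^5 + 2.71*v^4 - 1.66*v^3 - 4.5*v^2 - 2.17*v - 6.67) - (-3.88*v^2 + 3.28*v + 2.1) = -0.63*v^5 + 2.71*v^4 - 1.66*v^3 - 0.62*v^2 - 5.45*v - 8.77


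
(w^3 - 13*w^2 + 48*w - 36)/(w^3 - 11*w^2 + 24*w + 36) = (w - 1)/(w + 1)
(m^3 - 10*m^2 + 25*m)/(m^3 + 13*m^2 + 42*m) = (m^2 - 10*m + 25)/(m^2 + 13*m + 42)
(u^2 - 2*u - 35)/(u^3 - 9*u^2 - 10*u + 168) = (u + 5)/(u^2 - 2*u - 24)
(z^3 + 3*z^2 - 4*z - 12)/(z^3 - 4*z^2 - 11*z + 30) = (z + 2)/(z - 5)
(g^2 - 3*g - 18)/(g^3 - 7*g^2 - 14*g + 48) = (g - 6)/(g^2 - 10*g + 16)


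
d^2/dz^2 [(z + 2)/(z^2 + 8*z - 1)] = 2*(4*(z + 2)*(z + 4)^2 - (3*z + 10)*(z^2 + 8*z - 1))/(z^2 + 8*z - 1)^3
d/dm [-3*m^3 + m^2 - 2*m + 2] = -9*m^2 + 2*m - 2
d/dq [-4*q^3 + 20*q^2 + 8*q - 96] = -12*q^2 + 40*q + 8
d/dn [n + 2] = 1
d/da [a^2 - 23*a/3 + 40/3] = 2*a - 23/3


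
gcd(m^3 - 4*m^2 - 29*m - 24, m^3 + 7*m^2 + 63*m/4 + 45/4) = m + 3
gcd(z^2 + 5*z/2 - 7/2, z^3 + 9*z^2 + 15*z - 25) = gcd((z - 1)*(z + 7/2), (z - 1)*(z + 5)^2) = z - 1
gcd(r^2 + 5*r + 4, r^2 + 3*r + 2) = r + 1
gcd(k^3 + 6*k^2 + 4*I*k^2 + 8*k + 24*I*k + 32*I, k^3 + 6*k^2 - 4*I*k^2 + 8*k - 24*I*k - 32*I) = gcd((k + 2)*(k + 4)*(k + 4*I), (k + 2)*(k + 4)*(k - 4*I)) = k^2 + 6*k + 8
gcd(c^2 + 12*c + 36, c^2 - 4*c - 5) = 1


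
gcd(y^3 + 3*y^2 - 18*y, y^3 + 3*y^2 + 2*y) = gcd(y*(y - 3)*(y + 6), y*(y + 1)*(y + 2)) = y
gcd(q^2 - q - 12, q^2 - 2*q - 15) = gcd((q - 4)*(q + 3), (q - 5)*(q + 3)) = q + 3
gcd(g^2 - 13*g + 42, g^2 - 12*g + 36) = g - 6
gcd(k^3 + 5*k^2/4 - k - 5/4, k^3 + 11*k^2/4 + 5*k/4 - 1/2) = k + 1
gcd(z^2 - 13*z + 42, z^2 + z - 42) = z - 6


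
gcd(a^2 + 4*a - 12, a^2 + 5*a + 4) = 1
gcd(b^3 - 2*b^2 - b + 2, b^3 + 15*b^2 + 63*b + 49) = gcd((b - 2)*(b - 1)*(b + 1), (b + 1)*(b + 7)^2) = b + 1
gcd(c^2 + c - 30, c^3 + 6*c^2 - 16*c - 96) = c + 6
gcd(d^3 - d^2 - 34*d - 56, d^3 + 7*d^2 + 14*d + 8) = d^2 + 6*d + 8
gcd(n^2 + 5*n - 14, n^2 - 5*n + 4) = 1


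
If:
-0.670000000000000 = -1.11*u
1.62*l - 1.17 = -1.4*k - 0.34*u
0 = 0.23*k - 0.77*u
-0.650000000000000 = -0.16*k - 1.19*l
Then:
No Solution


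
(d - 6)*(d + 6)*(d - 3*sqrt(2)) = d^3 - 3*sqrt(2)*d^2 - 36*d + 108*sqrt(2)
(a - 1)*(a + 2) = a^2 + a - 2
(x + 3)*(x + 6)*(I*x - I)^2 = -x^4 - 7*x^3 - x^2 + 27*x - 18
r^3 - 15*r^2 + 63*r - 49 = (r - 7)^2*(r - 1)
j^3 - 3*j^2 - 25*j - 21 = (j - 7)*(j + 1)*(j + 3)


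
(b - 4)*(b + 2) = b^2 - 2*b - 8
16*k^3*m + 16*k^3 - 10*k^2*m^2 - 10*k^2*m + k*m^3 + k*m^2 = (-8*k + m)*(-2*k + m)*(k*m + k)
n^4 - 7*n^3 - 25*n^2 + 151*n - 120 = (n - 8)*(n - 3)*(n - 1)*(n + 5)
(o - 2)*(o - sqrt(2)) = o^2 - 2*o - sqrt(2)*o + 2*sqrt(2)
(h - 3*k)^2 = h^2 - 6*h*k + 9*k^2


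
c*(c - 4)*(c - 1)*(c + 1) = c^4 - 4*c^3 - c^2 + 4*c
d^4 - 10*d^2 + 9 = (d - 3)*(d - 1)*(d + 1)*(d + 3)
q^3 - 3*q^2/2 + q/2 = q*(q - 1)*(q - 1/2)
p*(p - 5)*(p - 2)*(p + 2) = p^4 - 5*p^3 - 4*p^2 + 20*p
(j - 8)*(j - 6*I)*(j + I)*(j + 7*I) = j^4 - 8*j^3 + 2*I*j^3 + 41*j^2 - 16*I*j^2 - 328*j + 42*I*j - 336*I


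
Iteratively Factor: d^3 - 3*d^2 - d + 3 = (d + 1)*(d^2 - 4*d + 3) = (d - 1)*(d + 1)*(d - 3)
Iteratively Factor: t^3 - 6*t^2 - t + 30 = (t - 5)*(t^2 - t - 6) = (t - 5)*(t - 3)*(t + 2)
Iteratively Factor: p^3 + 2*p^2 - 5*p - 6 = (p - 2)*(p^2 + 4*p + 3) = (p - 2)*(p + 1)*(p + 3)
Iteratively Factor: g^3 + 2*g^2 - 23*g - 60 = (g - 5)*(g^2 + 7*g + 12) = (g - 5)*(g + 4)*(g + 3)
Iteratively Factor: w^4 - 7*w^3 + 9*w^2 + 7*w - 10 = (w - 1)*(w^3 - 6*w^2 + 3*w + 10) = (w - 1)*(w + 1)*(w^2 - 7*w + 10) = (w - 2)*(w - 1)*(w + 1)*(w - 5)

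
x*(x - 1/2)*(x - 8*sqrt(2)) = x^3 - 8*sqrt(2)*x^2 - x^2/2 + 4*sqrt(2)*x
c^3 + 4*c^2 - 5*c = c*(c - 1)*(c + 5)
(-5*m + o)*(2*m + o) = -10*m^2 - 3*m*o + o^2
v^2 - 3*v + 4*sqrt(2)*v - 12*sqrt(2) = (v - 3)*(v + 4*sqrt(2))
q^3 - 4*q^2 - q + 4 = (q - 4)*(q - 1)*(q + 1)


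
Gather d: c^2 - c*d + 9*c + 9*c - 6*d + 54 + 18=c^2 + 18*c + d*(-c - 6) + 72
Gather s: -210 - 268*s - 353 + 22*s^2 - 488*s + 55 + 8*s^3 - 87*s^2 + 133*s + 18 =8*s^3 - 65*s^2 - 623*s - 490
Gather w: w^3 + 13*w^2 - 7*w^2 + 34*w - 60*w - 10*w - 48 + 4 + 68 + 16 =w^3 + 6*w^2 - 36*w + 40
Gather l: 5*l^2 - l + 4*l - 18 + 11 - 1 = 5*l^2 + 3*l - 8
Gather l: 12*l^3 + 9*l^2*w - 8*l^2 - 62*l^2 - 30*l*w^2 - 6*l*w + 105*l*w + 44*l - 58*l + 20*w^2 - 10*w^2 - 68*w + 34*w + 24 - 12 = 12*l^3 + l^2*(9*w - 70) + l*(-30*w^2 + 99*w - 14) + 10*w^2 - 34*w + 12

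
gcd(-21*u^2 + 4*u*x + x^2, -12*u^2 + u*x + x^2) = -3*u + x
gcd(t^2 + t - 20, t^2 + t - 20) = t^2 + t - 20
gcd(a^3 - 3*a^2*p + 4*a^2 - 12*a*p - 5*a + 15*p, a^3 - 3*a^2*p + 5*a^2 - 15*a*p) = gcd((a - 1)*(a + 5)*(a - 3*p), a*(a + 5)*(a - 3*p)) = -a^2 + 3*a*p - 5*a + 15*p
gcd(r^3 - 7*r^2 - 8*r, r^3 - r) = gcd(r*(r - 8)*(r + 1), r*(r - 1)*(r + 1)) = r^2 + r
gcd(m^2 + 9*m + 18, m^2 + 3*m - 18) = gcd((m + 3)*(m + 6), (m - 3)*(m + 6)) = m + 6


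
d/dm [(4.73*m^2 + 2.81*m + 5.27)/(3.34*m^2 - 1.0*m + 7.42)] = (-14.1154*m^2 + 34.9896*m + 26.1202)/(11.1556*m^4 - 6.68*m^3 + 50.5656*m^2 - 14.84*m + 55.0564)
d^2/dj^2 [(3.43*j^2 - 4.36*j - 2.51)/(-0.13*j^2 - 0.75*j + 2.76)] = (5.55111512312578e-17*j^4 + 0.816218000000001*j^3 - 7.12959*j^2 + 10.854558*j - 29.58141)/(0.002197*j^6 + 0.038025*j^5 + 0.079443*j^4 - 1.192725*j^3 - 1.686636*j^2 + 17.1396*j - 21.024576)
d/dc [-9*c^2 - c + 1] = -18*c - 1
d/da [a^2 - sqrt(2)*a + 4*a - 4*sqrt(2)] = 2*a - sqrt(2) + 4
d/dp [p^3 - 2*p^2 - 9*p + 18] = 3*p^2 - 4*p - 9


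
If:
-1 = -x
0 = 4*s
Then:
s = 0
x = 1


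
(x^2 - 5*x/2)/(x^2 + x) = (x - 5/2)/(x + 1)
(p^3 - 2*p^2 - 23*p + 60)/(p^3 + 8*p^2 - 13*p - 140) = (p - 3)/(p + 7)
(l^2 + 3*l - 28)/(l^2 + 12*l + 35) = (l - 4)/(l + 5)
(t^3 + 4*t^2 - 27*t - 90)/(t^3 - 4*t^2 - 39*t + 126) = (t^2 - 2*t - 15)/(t^2 - 10*t + 21)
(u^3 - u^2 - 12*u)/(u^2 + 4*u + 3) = u*(u - 4)/(u + 1)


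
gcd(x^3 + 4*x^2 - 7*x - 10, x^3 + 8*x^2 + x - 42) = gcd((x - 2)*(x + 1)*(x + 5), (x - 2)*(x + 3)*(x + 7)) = x - 2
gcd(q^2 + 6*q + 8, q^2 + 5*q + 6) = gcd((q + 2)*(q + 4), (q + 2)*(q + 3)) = q + 2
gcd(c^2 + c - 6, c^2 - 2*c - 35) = 1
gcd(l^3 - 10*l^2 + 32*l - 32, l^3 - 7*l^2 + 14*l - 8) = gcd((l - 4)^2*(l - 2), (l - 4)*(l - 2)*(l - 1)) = l^2 - 6*l + 8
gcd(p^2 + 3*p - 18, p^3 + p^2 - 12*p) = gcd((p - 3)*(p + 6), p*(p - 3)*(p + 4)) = p - 3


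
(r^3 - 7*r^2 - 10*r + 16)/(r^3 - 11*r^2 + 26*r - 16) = (r + 2)/(r - 2)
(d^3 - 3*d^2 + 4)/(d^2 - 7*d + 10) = (d^2 - d - 2)/(d - 5)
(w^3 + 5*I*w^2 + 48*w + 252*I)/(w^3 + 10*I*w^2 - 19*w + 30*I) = (w^2 - I*w + 42)/(w^2 + 4*I*w + 5)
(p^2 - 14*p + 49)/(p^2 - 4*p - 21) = (p - 7)/(p + 3)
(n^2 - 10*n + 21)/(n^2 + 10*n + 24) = (n^2 - 10*n + 21)/(n^2 + 10*n + 24)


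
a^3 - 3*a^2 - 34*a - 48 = (a - 8)*(a + 2)*(a + 3)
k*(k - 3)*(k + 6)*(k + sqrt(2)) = k^4 + sqrt(2)*k^3 + 3*k^3 - 18*k^2 + 3*sqrt(2)*k^2 - 18*sqrt(2)*k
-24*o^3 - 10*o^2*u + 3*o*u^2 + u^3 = (-3*o + u)*(2*o + u)*(4*o + u)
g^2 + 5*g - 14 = (g - 2)*(g + 7)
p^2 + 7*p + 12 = (p + 3)*(p + 4)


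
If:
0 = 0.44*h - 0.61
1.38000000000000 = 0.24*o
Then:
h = 1.39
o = 5.75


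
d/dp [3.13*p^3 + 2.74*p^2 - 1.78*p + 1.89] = 9.39*p^2 + 5.48*p - 1.78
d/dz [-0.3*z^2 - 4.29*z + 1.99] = -0.6*z - 4.29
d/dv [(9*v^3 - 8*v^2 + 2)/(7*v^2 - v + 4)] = (63*v^4 - 18*v^3 + 116*v^2 - 92*v + 2)/(49*v^4 - 14*v^3 + 57*v^2 - 8*v + 16)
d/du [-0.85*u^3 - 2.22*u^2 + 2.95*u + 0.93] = -2.55*u^2 - 4.44*u + 2.95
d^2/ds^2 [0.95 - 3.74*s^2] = -7.48000000000000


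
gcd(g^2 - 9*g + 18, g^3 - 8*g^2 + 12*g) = g - 6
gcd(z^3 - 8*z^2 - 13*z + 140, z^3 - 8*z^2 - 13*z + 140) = z^3 - 8*z^2 - 13*z + 140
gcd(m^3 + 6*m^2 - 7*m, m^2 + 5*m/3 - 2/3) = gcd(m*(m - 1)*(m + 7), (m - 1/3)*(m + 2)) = 1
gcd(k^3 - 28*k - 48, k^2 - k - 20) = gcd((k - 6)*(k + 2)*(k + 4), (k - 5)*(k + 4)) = k + 4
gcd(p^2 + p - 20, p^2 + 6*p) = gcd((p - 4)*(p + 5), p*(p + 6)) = 1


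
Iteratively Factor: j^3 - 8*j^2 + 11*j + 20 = (j + 1)*(j^2 - 9*j + 20) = (j - 5)*(j + 1)*(j - 4)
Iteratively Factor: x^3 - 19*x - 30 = (x + 3)*(x^2 - 3*x - 10) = (x - 5)*(x + 3)*(x + 2)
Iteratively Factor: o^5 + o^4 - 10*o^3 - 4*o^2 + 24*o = (o - 2)*(o^4 + 3*o^3 - 4*o^2 - 12*o) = (o - 2)^2*(o^3 + 5*o^2 + 6*o) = o*(o - 2)^2*(o^2 + 5*o + 6) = o*(o - 2)^2*(o + 3)*(o + 2)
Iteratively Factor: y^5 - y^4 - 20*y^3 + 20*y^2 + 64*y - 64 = (y - 1)*(y^4 - 20*y^2 + 64) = (y - 2)*(y - 1)*(y^3 + 2*y^2 - 16*y - 32) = (y - 2)*(y - 1)*(y + 4)*(y^2 - 2*y - 8) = (y - 4)*(y - 2)*(y - 1)*(y + 4)*(y + 2)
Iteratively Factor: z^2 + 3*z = (z + 3)*(z)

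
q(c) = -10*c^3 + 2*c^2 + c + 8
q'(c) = -30*c^2 + 4*c + 1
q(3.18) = -290.17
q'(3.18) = -289.65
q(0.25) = 8.22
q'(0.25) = 0.12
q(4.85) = -1080.95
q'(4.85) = -685.28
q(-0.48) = 9.09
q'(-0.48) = -7.83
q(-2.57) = 188.39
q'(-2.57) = -207.43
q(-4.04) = 696.00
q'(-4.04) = -504.81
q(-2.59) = 192.57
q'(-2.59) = -210.60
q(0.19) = 8.19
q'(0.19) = 0.68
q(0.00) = 8.00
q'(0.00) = 1.00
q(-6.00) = 2234.00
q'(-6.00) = -1103.00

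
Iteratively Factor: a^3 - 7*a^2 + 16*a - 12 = (a - 2)*(a^2 - 5*a + 6) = (a - 2)^2*(a - 3)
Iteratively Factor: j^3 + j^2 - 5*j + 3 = (j + 3)*(j^2 - 2*j + 1) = (j - 1)*(j + 3)*(j - 1)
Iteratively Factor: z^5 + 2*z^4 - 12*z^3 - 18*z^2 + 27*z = (z + 3)*(z^4 - z^3 - 9*z^2 + 9*z) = (z + 3)^2*(z^3 - 4*z^2 + 3*z) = (z - 1)*(z + 3)^2*(z^2 - 3*z) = z*(z - 1)*(z + 3)^2*(z - 3)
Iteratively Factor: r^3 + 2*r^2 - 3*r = (r + 3)*(r^2 - r) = (r - 1)*(r + 3)*(r)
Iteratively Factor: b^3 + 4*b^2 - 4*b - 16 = (b + 4)*(b^2 - 4) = (b + 2)*(b + 4)*(b - 2)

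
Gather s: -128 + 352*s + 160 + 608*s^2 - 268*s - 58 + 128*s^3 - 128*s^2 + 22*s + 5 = 128*s^3 + 480*s^2 + 106*s - 21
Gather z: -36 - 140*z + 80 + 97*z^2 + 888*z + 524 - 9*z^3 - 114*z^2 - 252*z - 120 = -9*z^3 - 17*z^2 + 496*z + 448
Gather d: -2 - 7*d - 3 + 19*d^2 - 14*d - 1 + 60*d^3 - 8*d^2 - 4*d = 60*d^3 + 11*d^2 - 25*d - 6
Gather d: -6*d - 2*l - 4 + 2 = -6*d - 2*l - 2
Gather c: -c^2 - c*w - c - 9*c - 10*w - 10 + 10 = -c^2 + c*(-w - 10) - 10*w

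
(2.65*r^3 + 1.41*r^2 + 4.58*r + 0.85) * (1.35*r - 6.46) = 3.5775*r^4 - 15.2155*r^3 - 2.9256*r^2 - 28.4393*r - 5.491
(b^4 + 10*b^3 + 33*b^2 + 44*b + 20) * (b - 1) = b^5 + 9*b^4 + 23*b^3 + 11*b^2 - 24*b - 20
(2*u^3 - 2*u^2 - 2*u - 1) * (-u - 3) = -2*u^4 - 4*u^3 + 8*u^2 + 7*u + 3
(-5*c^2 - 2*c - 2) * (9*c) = -45*c^3 - 18*c^2 - 18*c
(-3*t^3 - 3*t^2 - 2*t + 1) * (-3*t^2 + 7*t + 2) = 9*t^5 - 12*t^4 - 21*t^3 - 23*t^2 + 3*t + 2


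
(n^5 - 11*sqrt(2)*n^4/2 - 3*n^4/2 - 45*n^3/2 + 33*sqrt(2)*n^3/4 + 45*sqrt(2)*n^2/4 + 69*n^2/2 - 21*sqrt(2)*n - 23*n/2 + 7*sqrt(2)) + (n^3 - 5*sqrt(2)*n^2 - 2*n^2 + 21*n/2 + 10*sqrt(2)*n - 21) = n^5 - 11*sqrt(2)*n^4/2 - 3*n^4/2 - 43*n^3/2 + 33*sqrt(2)*n^3/4 + 25*sqrt(2)*n^2/4 + 65*n^2/2 - 11*sqrt(2)*n - n - 21 + 7*sqrt(2)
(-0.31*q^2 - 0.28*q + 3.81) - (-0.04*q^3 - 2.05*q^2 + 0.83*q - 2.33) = 0.04*q^3 + 1.74*q^2 - 1.11*q + 6.14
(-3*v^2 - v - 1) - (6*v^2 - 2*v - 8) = -9*v^2 + v + 7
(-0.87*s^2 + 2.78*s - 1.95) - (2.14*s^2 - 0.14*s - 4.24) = -3.01*s^2 + 2.92*s + 2.29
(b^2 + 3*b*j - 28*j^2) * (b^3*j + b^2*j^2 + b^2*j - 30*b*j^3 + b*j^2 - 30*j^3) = b^5*j + 4*b^4*j^2 + b^4*j - 55*b^3*j^3 + 4*b^3*j^2 - 118*b^2*j^4 - 55*b^2*j^3 + 840*b*j^5 - 118*b*j^4 + 840*j^5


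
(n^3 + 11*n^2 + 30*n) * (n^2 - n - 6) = n^5 + 10*n^4 + 13*n^3 - 96*n^2 - 180*n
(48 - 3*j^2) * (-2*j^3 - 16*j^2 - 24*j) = 6*j^5 + 48*j^4 - 24*j^3 - 768*j^2 - 1152*j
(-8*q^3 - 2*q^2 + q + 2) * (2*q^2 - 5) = -16*q^5 - 4*q^4 + 42*q^3 + 14*q^2 - 5*q - 10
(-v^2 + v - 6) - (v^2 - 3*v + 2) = -2*v^2 + 4*v - 8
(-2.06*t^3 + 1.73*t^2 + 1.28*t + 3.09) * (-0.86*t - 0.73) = 1.7716*t^4 + 0.016*t^3 - 2.3637*t^2 - 3.5918*t - 2.2557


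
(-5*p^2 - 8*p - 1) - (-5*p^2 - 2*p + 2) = -6*p - 3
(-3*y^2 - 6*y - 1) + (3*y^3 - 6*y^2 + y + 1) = 3*y^3 - 9*y^2 - 5*y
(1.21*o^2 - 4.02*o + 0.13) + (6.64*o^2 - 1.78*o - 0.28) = 7.85*o^2 - 5.8*o - 0.15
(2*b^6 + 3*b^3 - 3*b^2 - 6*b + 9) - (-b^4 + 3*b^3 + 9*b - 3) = 2*b^6 + b^4 - 3*b^2 - 15*b + 12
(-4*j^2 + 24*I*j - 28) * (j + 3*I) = -4*j^3 + 12*I*j^2 - 100*j - 84*I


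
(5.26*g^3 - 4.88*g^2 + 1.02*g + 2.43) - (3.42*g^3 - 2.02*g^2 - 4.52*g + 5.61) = 1.84*g^3 - 2.86*g^2 + 5.54*g - 3.18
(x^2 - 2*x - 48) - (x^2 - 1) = -2*x - 47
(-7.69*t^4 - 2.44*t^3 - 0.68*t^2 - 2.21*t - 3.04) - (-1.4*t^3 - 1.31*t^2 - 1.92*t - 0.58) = -7.69*t^4 - 1.04*t^3 + 0.63*t^2 - 0.29*t - 2.46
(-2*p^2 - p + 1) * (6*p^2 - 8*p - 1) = -12*p^4 + 10*p^3 + 16*p^2 - 7*p - 1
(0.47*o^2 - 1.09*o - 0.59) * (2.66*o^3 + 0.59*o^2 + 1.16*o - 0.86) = 1.2502*o^5 - 2.6221*o^4 - 1.6673*o^3 - 2.0167*o^2 + 0.253*o + 0.5074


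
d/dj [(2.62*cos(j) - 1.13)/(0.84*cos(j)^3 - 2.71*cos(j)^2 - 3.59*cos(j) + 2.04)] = (4.4016*cos(j)^3 - 9.9478*cos(j)^2 + 6.1246*cos(j) - 1.2881)*sin(j)/(0.7056*cos(j)^6 - 4.5528*cos(j)^5 + 1.3129*cos(j)^4 + 22.885*cos(j)^3 + 1.8313*cos(j)^2 - 14.6472*cos(j) + 4.1616)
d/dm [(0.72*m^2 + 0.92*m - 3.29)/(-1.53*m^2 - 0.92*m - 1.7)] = (0.7452*m^2 - 12.5154*m - 4.5908)/(2.3409*m^4 + 2.8152*m^3 + 6.0484*m^2 + 3.128*m + 2.89)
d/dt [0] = 0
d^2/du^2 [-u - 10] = 0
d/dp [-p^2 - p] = -2*p - 1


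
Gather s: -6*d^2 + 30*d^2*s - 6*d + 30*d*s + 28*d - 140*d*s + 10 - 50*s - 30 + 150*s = -6*d^2 + 22*d + s*(30*d^2 - 110*d + 100) - 20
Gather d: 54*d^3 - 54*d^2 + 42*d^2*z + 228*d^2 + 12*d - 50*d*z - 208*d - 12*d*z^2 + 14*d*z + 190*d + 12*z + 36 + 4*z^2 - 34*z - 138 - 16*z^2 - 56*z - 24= 54*d^3 + d^2*(42*z + 174) + d*(-12*z^2 - 36*z - 6) - 12*z^2 - 78*z - 126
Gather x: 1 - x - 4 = -x - 3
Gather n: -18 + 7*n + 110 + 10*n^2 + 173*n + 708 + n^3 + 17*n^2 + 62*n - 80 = n^3 + 27*n^2 + 242*n + 720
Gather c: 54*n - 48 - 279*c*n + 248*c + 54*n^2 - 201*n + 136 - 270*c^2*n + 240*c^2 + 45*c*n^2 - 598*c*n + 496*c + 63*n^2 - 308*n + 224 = c^2*(240 - 270*n) + c*(45*n^2 - 877*n + 744) + 117*n^2 - 455*n + 312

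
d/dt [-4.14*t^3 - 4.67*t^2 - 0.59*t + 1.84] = -12.42*t^2 - 9.34*t - 0.59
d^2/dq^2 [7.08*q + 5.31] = 0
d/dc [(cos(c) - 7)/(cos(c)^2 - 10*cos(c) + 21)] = sin(c)/(cos(c) - 3)^2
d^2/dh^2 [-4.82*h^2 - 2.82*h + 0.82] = -9.64000000000000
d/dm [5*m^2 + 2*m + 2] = 10*m + 2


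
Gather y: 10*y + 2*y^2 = 2*y^2 + 10*y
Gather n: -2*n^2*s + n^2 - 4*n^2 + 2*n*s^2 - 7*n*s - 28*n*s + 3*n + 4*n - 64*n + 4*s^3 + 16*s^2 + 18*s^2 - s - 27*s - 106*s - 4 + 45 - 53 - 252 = n^2*(-2*s - 3) + n*(2*s^2 - 35*s - 57) + 4*s^3 + 34*s^2 - 134*s - 264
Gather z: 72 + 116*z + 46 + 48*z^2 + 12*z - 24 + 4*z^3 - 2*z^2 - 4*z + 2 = 4*z^3 + 46*z^2 + 124*z + 96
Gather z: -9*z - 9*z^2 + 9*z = -9*z^2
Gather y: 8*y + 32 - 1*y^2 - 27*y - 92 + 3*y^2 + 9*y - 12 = 2*y^2 - 10*y - 72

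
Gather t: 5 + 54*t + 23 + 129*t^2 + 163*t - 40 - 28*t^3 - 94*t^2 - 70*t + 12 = -28*t^3 + 35*t^2 + 147*t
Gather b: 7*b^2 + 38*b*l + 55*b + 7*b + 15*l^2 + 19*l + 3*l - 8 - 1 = 7*b^2 + b*(38*l + 62) + 15*l^2 + 22*l - 9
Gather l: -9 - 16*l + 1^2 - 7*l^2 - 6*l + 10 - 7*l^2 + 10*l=-14*l^2 - 12*l + 2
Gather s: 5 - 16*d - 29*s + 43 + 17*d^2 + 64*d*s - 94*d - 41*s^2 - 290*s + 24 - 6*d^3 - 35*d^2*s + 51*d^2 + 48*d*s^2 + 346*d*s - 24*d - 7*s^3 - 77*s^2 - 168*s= -6*d^3 + 68*d^2 - 134*d - 7*s^3 + s^2*(48*d - 118) + s*(-35*d^2 + 410*d - 487) + 72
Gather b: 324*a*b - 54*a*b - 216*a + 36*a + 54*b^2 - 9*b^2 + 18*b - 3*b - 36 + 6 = -180*a + 45*b^2 + b*(270*a + 15) - 30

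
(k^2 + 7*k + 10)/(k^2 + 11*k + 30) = (k + 2)/(k + 6)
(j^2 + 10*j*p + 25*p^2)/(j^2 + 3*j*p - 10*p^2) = (-j - 5*p)/(-j + 2*p)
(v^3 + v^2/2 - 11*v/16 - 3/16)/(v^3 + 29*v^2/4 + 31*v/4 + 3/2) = (v - 3/4)/(v + 6)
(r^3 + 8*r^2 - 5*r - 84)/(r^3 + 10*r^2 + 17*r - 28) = (r - 3)/(r - 1)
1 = 1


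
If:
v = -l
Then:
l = -v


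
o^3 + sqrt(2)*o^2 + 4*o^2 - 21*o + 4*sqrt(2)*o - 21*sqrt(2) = (o - 3)*(o + 7)*(o + sqrt(2))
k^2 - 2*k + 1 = (k - 1)^2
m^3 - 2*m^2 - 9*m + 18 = (m - 3)*(m - 2)*(m + 3)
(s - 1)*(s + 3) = s^2 + 2*s - 3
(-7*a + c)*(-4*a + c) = 28*a^2 - 11*a*c + c^2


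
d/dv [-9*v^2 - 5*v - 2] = -18*v - 5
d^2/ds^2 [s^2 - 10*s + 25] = 2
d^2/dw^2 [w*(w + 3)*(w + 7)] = 6*w + 20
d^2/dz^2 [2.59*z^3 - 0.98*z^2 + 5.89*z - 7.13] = 15.54*z - 1.96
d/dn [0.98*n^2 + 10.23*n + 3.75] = 1.96*n + 10.23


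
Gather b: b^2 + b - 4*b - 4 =b^2 - 3*b - 4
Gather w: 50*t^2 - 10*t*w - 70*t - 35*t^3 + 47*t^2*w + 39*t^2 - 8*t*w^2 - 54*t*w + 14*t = -35*t^3 + 89*t^2 - 8*t*w^2 - 56*t + w*(47*t^2 - 64*t)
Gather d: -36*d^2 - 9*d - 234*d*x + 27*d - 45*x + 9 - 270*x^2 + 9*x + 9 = -36*d^2 + d*(18 - 234*x) - 270*x^2 - 36*x + 18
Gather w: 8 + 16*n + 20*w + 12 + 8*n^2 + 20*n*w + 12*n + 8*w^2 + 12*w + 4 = 8*n^2 + 28*n + 8*w^2 + w*(20*n + 32) + 24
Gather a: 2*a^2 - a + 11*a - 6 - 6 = 2*a^2 + 10*a - 12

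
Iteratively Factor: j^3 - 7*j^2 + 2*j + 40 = (j - 4)*(j^2 - 3*j - 10) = (j - 5)*(j - 4)*(j + 2)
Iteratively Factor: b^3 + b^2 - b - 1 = (b + 1)*(b^2 - 1) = (b + 1)^2*(b - 1)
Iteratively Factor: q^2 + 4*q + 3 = (q + 1)*(q + 3)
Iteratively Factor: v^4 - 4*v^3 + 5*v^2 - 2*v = (v)*(v^3 - 4*v^2 + 5*v - 2) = v*(v - 2)*(v^2 - 2*v + 1) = v*(v - 2)*(v - 1)*(v - 1)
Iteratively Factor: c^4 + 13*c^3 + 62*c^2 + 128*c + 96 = (c + 3)*(c^3 + 10*c^2 + 32*c + 32) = (c + 3)*(c + 4)*(c^2 + 6*c + 8) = (c + 3)*(c + 4)^2*(c + 2)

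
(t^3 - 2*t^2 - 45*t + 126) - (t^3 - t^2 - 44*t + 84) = -t^2 - t + 42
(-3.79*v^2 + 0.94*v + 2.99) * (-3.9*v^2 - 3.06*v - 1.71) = 14.781*v^4 + 7.9314*v^3 - 8.0565*v^2 - 10.7568*v - 5.1129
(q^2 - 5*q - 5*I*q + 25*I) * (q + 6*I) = q^3 - 5*q^2 + I*q^2 + 30*q - 5*I*q - 150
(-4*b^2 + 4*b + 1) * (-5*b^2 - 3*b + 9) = 20*b^4 - 8*b^3 - 53*b^2 + 33*b + 9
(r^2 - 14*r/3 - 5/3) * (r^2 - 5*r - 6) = r^4 - 29*r^3/3 + 47*r^2/3 + 109*r/3 + 10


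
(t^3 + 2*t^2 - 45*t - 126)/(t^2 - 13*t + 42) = (t^2 + 9*t + 18)/(t - 6)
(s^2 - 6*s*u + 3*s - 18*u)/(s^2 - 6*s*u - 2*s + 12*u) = (s + 3)/(s - 2)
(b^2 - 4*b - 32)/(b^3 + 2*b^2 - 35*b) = (b^2 - 4*b - 32)/(b*(b^2 + 2*b - 35))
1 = 1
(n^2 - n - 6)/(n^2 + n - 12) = (n + 2)/(n + 4)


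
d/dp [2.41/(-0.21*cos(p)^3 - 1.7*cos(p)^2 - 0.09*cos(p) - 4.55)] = (1.5183*sin(p)^2 - 8.194*cos(p) - 1.7352)*sin(p)/(0.21*cos(p)^3 + 1.7*cos(p)^2 + 0.09*cos(p) + 4.55)^2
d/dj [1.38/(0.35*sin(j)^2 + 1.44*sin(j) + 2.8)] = -(0.966*sin(j) + 1.9872)*cos(j)/(0.35*sin(j)^2 + 1.44*sin(j) + 2.8)^2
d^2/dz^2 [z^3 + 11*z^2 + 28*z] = 6*z + 22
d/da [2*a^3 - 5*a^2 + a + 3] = 6*a^2 - 10*a + 1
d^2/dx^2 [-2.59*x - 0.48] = 0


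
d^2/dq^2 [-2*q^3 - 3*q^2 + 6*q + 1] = -12*q - 6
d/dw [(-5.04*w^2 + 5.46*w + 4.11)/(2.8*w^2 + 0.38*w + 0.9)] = (-17.2032*w^2 - 32.088*w + 3.3522)/(7.84*w^4 + 2.128*w^3 + 5.1844*w^2 + 0.684*w + 0.81)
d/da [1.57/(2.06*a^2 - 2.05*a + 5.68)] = (3.2185 - 6.4684*a)/(2.06*a^2 - 2.05*a + 5.68)^2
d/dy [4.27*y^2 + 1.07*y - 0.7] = 8.54*y + 1.07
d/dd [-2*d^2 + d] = 1 - 4*d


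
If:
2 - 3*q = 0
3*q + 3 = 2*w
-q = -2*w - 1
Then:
No Solution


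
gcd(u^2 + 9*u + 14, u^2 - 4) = u + 2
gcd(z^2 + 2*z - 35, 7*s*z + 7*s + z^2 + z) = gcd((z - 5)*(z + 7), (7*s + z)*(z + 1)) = 1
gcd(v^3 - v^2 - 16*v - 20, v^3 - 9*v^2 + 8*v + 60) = v^2 - 3*v - 10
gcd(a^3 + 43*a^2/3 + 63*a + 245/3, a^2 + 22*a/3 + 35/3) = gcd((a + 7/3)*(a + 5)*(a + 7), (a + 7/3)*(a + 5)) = a^2 + 22*a/3 + 35/3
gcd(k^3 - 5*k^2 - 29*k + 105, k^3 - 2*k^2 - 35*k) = k^2 - 2*k - 35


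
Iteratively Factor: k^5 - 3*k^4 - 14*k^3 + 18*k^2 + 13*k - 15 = (k - 1)*(k^4 - 2*k^3 - 16*k^2 + 2*k + 15) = (k - 1)^2*(k^3 - k^2 - 17*k - 15) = (k - 1)^2*(k + 3)*(k^2 - 4*k - 5) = (k - 5)*(k - 1)^2*(k + 3)*(k + 1)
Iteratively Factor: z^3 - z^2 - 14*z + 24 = (z - 3)*(z^2 + 2*z - 8) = (z - 3)*(z + 4)*(z - 2)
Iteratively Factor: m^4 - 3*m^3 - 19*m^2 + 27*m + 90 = (m - 3)*(m^3 - 19*m - 30) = (m - 5)*(m - 3)*(m^2 + 5*m + 6) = (m - 5)*(m - 3)*(m + 3)*(m + 2)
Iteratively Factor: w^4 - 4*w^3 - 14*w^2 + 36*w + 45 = (w + 1)*(w^3 - 5*w^2 - 9*w + 45) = (w - 3)*(w + 1)*(w^2 - 2*w - 15) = (w - 5)*(w - 3)*(w + 1)*(w + 3)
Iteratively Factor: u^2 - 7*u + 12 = (u - 3)*(u - 4)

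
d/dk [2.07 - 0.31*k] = -0.310000000000000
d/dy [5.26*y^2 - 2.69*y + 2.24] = 10.52*y - 2.69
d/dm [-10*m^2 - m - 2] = -20*m - 1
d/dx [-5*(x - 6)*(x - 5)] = 55 - 10*x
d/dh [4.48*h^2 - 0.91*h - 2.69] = 8.96*h - 0.91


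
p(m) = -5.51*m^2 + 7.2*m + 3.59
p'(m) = 7.2 - 11.02*m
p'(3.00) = -25.86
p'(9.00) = -91.98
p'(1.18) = -5.80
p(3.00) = -24.40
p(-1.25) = -14.02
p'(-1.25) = 20.98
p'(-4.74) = 59.43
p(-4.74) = -154.33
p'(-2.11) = 30.45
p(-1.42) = -17.74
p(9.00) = -377.92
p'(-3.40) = 44.67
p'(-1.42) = 22.85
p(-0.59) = -2.58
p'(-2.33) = 32.88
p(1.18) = 4.41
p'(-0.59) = 13.70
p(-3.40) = -84.59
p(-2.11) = -36.13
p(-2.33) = -43.10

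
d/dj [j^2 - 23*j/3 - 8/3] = 2*j - 23/3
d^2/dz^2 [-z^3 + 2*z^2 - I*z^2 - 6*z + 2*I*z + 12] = -6*z + 4 - 2*I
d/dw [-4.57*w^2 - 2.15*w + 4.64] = -9.14*w - 2.15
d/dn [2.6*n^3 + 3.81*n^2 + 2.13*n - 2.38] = 7.8*n^2 + 7.62*n + 2.13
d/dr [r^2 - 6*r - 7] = 2*r - 6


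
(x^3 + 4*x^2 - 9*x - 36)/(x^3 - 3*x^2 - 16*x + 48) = (x + 3)/(x - 4)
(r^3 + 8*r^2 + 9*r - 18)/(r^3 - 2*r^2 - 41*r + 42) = (r + 3)/(r - 7)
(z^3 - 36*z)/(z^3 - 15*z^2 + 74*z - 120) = z*(z + 6)/(z^2 - 9*z + 20)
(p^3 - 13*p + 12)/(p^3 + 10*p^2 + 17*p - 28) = (p - 3)/(p + 7)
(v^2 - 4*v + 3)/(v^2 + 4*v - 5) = (v - 3)/(v + 5)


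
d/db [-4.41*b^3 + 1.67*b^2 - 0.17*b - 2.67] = -13.23*b^2 + 3.34*b - 0.17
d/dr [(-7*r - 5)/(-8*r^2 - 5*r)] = (-56*r^2 - 80*r - 25)/(r^2*(64*r^2 + 80*r + 25))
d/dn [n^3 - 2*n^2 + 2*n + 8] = 3*n^2 - 4*n + 2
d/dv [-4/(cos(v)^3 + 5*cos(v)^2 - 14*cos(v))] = 4*(-3*sin(v) + 14*sin(v)/cos(v)^2 - 10*tan(v))/((cos(v) - 2)^2*(cos(v) + 7)^2)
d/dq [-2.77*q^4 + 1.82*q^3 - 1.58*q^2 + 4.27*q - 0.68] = -11.08*q^3 + 5.46*q^2 - 3.16*q + 4.27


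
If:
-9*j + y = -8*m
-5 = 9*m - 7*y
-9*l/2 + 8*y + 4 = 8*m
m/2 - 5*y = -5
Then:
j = 245/747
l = 568/249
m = 20/83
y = 85/83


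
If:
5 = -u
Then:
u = -5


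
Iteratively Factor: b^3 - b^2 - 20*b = (b + 4)*(b^2 - 5*b) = b*(b + 4)*(b - 5)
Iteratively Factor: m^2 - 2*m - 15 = (m - 5)*(m + 3)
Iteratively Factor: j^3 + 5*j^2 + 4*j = (j + 1)*(j^2 + 4*j) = j*(j + 1)*(j + 4)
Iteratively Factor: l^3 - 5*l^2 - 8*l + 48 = (l - 4)*(l^2 - l - 12) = (l - 4)^2*(l + 3)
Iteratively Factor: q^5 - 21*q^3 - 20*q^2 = (q)*(q^4 - 21*q^2 - 20*q) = q*(q + 4)*(q^3 - 4*q^2 - 5*q) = q*(q - 5)*(q + 4)*(q^2 + q) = q*(q - 5)*(q + 1)*(q + 4)*(q)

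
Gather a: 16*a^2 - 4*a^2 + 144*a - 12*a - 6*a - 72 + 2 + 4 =12*a^2 + 126*a - 66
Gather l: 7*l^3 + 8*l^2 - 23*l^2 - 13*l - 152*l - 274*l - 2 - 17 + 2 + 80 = 7*l^3 - 15*l^2 - 439*l + 63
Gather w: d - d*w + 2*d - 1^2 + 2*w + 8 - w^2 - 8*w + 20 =3*d - w^2 + w*(-d - 6) + 27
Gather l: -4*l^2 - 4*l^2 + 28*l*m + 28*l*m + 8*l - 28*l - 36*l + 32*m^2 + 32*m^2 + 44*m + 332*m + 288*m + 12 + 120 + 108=-8*l^2 + l*(56*m - 56) + 64*m^2 + 664*m + 240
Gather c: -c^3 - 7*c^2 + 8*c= -c^3 - 7*c^2 + 8*c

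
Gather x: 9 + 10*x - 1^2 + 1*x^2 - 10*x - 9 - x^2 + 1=0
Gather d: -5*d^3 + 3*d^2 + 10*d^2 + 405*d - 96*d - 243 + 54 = -5*d^3 + 13*d^2 + 309*d - 189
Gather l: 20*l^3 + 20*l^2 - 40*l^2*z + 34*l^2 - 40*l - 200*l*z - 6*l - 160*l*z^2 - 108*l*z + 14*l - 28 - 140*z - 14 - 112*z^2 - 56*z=20*l^3 + l^2*(54 - 40*z) + l*(-160*z^2 - 308*z - 32) - 112*z^2 - 196*z - 42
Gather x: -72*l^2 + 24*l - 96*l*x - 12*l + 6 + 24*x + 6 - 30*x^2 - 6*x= -72*l^2 + 12*l - 30*x^2 + x*(18 - 96*l) + 12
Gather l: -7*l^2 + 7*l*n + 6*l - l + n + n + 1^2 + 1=-7*l^2 + l*(7*n + 5) + 2*n + 2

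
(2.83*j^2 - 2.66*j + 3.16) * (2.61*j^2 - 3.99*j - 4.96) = 7.3863*j^4 - 18.2343*j^3 + 4.8242*j^2 + 0.585199999999999*j - 15.6736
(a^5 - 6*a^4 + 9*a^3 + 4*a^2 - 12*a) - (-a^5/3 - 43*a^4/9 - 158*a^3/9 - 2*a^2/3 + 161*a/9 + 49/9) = 4*a^5/3 - 11*a^4/9 + 239*a^3/9 + 14*a^2/3 - 269*a/9 - 49/9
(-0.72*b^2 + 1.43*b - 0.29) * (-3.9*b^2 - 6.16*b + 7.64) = 2.808*b^4 - 1.1418*b^3 - 13.1786*b^2 + 12.7116*b - 2.2156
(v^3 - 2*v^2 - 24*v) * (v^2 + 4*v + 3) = v^5 + 2*v^4 - 29*v^3 - 102*v^2 - 72*v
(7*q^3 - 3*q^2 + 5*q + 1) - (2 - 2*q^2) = 7*q^3 - q^2 + 5*q - 1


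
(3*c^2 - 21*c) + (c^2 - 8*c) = 4*c^2 - 29*c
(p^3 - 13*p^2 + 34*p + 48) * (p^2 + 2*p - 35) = p^5 - 11*p^4 - 27*p^3 + 571*p^2 - 1094*p - 1680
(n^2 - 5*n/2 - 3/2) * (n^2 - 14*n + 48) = n^4 - 33*n^3/2 + 163*n^2/2 - 99*n - 72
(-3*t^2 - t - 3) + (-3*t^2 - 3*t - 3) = -6*t^2 - 4*t - 6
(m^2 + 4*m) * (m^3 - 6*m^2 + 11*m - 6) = m^5 - 2*m^4 - 13*m^3 + 38*m^2 - 24*m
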